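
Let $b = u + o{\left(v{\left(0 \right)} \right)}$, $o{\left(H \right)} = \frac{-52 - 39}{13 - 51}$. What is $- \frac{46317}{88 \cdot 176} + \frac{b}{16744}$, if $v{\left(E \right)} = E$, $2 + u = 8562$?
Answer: $- \frac{1526929011}{615911296} \approx -2.4791$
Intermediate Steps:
$u = 8560$ ($u = -2 + 8562 = 8560$)
$o{\left(H \right)} = \frac{91}{38}$ ($o{\left(H \right)} = - \frac{91}{-38} = \left(-91\right) \left(- \frac{1}{38}\right) = \frac{91}{38}$)
$b = \frac{325371}{38}$ ($b = 8560 + \frac{91}{38} = \frac{325371}{38} \approx 8562.4$)
$- \frac{46317}{88 \cdot 176} + \frac{b}{16744} = - \frac{46317}{88 \cdot 176} + \frac{325371}{38 \cdot 16744} = - \frac{46317}{15488} + \frac{325371}{38} \cdot \frac{1}{16744} = \left(-46317\right) \frac{1}{15488} + \frac{325371}{636272} = - \frac{46317}{15488} + \frac{325371}{636272} = - \frac{1526929011}{615911296}$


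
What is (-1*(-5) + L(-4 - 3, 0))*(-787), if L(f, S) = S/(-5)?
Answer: -3935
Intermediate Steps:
L(f, S) = -S/5 (L(f, S) = S*(-1/5) = -S/5)
(-1*(-5) + L(-4 - 3, 0))*(-787) = (-1*(-5) - 1/5*0)*(-787) = (5 + 0)*(-787) = 5*(-787) = -3935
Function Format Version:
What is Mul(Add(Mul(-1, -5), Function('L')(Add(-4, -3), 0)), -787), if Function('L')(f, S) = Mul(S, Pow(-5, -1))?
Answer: -3935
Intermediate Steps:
Function('L')(f, S) = Mul(Rational(-1, 5), S) (Function('L')(f, S) = Mul(S, Rational(-1, 5)) = Mul(Rational(-1, 5), S))
Mul(Add(Mul(-1, -5), Function('L')(Add(-4, -3), 0)), -787) = Mul(Add(Mul(-1, -5), Mul(Rational(-1, 5), 0)), -787) = Mul(Add(5, 0), -787) = Mul(5, -787) = -3935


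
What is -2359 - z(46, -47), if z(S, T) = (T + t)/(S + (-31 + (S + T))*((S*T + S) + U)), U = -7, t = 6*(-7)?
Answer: -160369449/67982 ≈ -2359.0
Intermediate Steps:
t = -42
z(S, T) = (-42 + T)/(S + (-31 + S + T)*(-7 + S + S*T)) (z(S, T) = (T - 42)/(S + (-31 + (S + T))*((S*T + S) - 7)) = (-42 + T)/(S + (-31 + S + T)*((S + S*T) - 7)) = (-42 + T)/(S + (-31 + S + T)*(-7 + S + S*T)))
-2359 - z(46, -47) = -2359 - (-42 - 47)/(217 + 46² - 37*46 - 7*(-47) + 46*(-47)² - 47*46² - 30*46*(-47)) = -2359 - (-89)/(217 + 2116 - 1702 + 329 + 46*2209 - 47*2116 + 64860) = -2359 - (-89)/(217 + 2116 - 1702 + 329 + 101614 - 99452 + 64860) = -2359 - (-89)/67982 = -2359 - 1*(-89/67982) = -2359 + 89/67982 = -160369449/67982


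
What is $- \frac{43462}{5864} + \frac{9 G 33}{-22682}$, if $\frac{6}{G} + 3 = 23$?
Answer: $- \frac{56041339}{7557230} \approx -7.4156$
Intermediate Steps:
$G = \frac{3}{10}$ ($G = \frac{6}{-3 + 23} = \frac{6}{20} = 6 \cdot \frac{1}{20} = \frac{3}{10} \approx 0.3$)
$- \frac{43462}{5864} + \frac{9 G 33}{-22682} = - \frac{43462}{5864} + \frac{9 \cdot \frac{3}{10} \cdot 33}{-22682} = \left(-43462\right) \frac{1}{5864} + \frac{27}{10} \cdot 33 \left(- \frac{1}{22682}\right) = - \frac{21731}{2932} + \frac{891}{10} \left(- \frac{1}{22682}\right) = - \frac{21731}{2932} - \frac{81}{20620} = - \frac{56041339}{7557230}$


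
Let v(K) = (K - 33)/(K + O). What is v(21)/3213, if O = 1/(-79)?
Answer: -158/887859 ≈ -0.00017796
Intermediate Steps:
O = -1/79 ≈ -0.012658
v(K) = (-33 + K)/(-1/79 + K) (v(K) = (K - 33)/(K - 1/79) = (-33 + K)/(-1/79 + K))
v(21)/3213 = (79*(-33 + 21)/(-1 + 79*21))/3213 = (79*(-12)/(-1 + 1659))*(1/3213) = (79*(-12)/1658)*(1/3213) = (79*(1/1658)*(-12))*(1/3213) = -474/829*1/3213 = -158/887859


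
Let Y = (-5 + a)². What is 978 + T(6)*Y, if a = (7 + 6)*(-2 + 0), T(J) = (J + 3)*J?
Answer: 52872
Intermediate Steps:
T(J) = J*(3 + J) (T(J) = (3 + J)*J = J*(3 + J))
a = -26 (a = 13*(-2) = -26)
Y = 961 (Y = (-5 - 26)² = (-31)² = 961)
978 + T(6)*Y = 978 + (6*(3 + 6))*961 = 978 + (6*9)*961 = 978 + 54*961 = 978 + 51894 = 52872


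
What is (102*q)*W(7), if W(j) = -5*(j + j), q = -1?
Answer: 7140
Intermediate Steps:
W(j) = -10*j
(102*q)*W(7) = (102*(-1))*(-10*7) = -102*(-70) = 7140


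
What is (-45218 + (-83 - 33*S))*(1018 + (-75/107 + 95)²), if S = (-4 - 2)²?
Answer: -5274789867998/11449 ≈ -4.6072e+8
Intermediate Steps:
S = 36 (S = (-6)² = 36)
(-45218 + (-83 - 33*S))*(1018 + (-75/107 + 95)²) = (-45218 + (-83 - 33*36))*(1018 + (-75/107 + 95)²) = (-45218 + (-83 - 1188))*(1018 + (-75*1/107 + 95)²) = (-45218 - 1271)*(1018 + (-75/107 + 95)²) = -46489*(1018 + (10090/107)²) = -46489*(1018 + 101808100/11449) = -46489*113463182/11449 = -5274789867998/11449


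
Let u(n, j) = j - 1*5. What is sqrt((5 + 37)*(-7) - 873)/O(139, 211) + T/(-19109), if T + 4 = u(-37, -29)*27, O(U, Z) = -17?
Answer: 922/19109 - I*sqrt(1167)/17 ≈ 0.04825 - 2.0095*I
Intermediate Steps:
u(n, j) = -5 + j (u(n, j) = j - 5 = -5 + j)
T = -922 (T = -4 + (-5 - 29)*27 = -4 - 34*27 = -4 - 918 = -922)
sqrt((5 + 37)*(-7) - 873)/O(139, 211) + T/(-19109) = sqrt((5 + 37)*(-7) - 873)/(-17) - 922/(-19109) = sqrt(42*(-7) - 873)*(-1/17) - 922*(-1/19109) = sqrt(-294 - 873)*(-1/17) + 922/19109 = sqrt(-1167)*(-1/17) + 922/19109 = (I*sqrt(1167))*(-1/17) + 922/19109 = -I*sqrt(1167)/17 + 922/19109 = 922/19109 - I*sqrt(1167)/17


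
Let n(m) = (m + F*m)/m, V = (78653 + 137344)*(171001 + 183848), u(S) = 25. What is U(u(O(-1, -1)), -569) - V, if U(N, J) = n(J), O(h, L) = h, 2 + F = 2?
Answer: -76646319452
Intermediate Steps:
F = 0 (F = -2 + 2 = 0)
V = 76646319453 (V = 215997*354849 = 76646319453)
n(m) = 1 (n(m) = (m + 0*m)/m = (m + 0)/m = m/m = 1)
U(N, J) = 1
U(u(O(-1, -1)), -569) - V = 1 - 1*76646319453 = 1 - 76646319453 = -76646319452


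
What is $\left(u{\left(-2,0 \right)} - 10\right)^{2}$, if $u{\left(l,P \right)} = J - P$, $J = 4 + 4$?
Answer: $4$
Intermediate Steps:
$J = 8$
$u{\left(l,P \right)} = 8 - P$
$\left(u{\left(-2,0 \right)} - 10\right)^{2} = \left(\left(8 - 0\right) - 10\right)^{2} = \left(\left(8 + 0\right) - 10\right)^{2} = \left(8 - 10\right)^{2} = \left(-2\right)^{2} = 4$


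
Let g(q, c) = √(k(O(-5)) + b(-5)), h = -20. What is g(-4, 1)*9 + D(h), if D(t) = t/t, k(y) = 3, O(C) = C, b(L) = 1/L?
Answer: 1 + 9*√70/5 ≈ 16.060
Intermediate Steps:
D(t) = 1
g(q, c) = √70/5 (g(q, c) = √(3 + 1/(-5)) = √(3 - ⅕) = √(14/5) = √70/5)
g(-4, 1)*9 + D(h) = (√70/5)*9 + 1 = 9*√70/5 + 1 = 1 + 9*√70/5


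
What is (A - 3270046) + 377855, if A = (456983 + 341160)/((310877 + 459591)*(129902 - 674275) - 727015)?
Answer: -1213050568487649732/419422703579 ≈ -2.8922e+6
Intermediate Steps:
A = -798143/419422703579 (A = 798143/(770468*(-544373) - 727015) = 798143/(-419421976564 - 727015) = 798143/(-419422703579) = 798143*(-1/419422703579) = -798143/419422703579 ≈ -1.9030e-6)
(A - 3270046) + 377855 = (-798143/419422703579 - 3270046) + 377855 = -1371531534148492777/419422703579 + 377855 = -1213050568487649732/419422703579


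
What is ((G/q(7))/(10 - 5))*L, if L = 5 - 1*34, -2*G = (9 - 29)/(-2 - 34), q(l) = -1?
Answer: -29/18 ≈ -1.6111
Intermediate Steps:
G = -5/18 (G = -(9 - 29)/(2*(-2 - 34)) = -(-10)/(-36) = -(-10)*(-1)/36 = -½*5/9 = -5/18 ≈ -0.27778)
L = -29 (L = 5 - 34 = -29)
((G/q(7))/(10 - 5))*L = ((-5/18/(-1))/(10 - 5))*(-29) = (-5/18*(-1)/5)*(-29) = ((5/18)*(⅕))*(-29) = (1/18)*(-29) = -29/18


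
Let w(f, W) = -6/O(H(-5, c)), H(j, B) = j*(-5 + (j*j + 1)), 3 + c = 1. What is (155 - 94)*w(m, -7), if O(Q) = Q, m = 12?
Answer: 122/35 ≈ 3.4857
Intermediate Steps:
c = -2 (c = -3 + 1 = -2)
H(j, B) = j*(-4 + j²) (H(j, B) = j*(-5 + (j² + 1)) = j*(-5 + (1 + j²)) = j*(-4 + j²))
w(f, W) = 2/35 (w(f, W) = -6*(-1/(5*(-4 + (-5)²))) = -6*(-1/(5*(-4 + 25))) = -6/((-5*21)) = -6/(-105) = -6*(-1/105) = 2/35)
(155 - 94)*w(m, -7) = (155 - 94)*(2/35) = 61*(2/35) = 122/35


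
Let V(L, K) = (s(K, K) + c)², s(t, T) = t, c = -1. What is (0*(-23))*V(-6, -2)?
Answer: 0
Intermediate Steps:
V(L, K) = (-1 + K)² (V(L, K) = (K - 1)² = (-1 + K)²)
(0*(-23))*V(-6, -2) = (0*(-23))*(-1 - 2)² = 0*(-3)² = 0*9 = 0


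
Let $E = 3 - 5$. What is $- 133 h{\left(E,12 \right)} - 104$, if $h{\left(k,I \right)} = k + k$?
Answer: $428$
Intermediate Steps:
$E = -2$
$h{\left(k,I \right)} = 2 k$
$- 133 h{\left(E,12 \right)} - 104 = - 133 \cdot 2 \left(-2\right) - 104 = \left(-133\right) \left(-4\right) - 104 = 532 - 104 = 428$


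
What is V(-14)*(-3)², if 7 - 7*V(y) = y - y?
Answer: 9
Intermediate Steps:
V(y) = 1 (V(y) = 1 - (y - y)/7 = 1 - ⅐*0 = 1 + 0 = 1)
V(-14)*(-3)² = 1*(-3)² = 1*9 = 9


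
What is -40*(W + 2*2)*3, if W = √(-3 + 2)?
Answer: -480 - 120*I ≈ -480.0 - 120.0*I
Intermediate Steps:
W = I (W = √(-1) = I ≈ 1.0*I)
-40*(W + 2*2)*3 = -40*(I + 2*2)*3 = -40*(I + 4)*3 = -40*(4 + I)*3 = -40*(12 + 3*I) = -480 - 120*I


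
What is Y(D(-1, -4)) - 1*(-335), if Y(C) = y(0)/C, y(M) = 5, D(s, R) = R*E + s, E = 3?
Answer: 4350/13 ≈ 334.62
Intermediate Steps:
D(s, R) = s + 3*R (D(s, R) = R*3 + s = 3*R + s = s + 3*R)
Y(C) = 5/C
Y(D(-1, -4)) - 1*(-335) = 5/(-1 + 3*(-4)) - 1*(-335) = 5/(-1 - 12) + 335 = 5/(-13) + 335 = 5*(-1/13) + 335 = -5/13 + 335 = 4350/13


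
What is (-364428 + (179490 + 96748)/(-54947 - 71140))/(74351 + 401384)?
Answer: -45949909474/59983998945 ≈ -0.76604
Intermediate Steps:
(-364428 + (179490 + 96748)/(-54947 - 71140))/(74351 + 401384) = (-364428 + 276238/(-126087))/475735 = (-364428 + 276238*(-1/126087))*(1/475735) = (-364428 - 276238/126087)*(1/475735) = -45949909474/126087*1/475735 = -45949909474/59983998945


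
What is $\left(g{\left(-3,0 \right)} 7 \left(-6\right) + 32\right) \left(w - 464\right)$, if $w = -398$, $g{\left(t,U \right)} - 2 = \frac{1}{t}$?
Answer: $32756$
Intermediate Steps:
$g{\left(t,U \right)} = 2 + \frac{1}{t}$
$\left(g{\left(-3,0 \right)} 7 \left(-6\right) + 32\right) \left(w - 464\right) = \left(\left(2 + \frac{1}{-3}\right) 7 \left(-6\right) + 32\right) \left(-398 - 464\right) = \left(\left(2 - \frac{1}{3}\right) 7 \left(-6\right) + 32\right) \left(-862\right) = \left(\frac{5}{3} \cdot 7 \left(-6\right) + 32\right) \left(-862\right) = \left(\frac{35}{3} \left(-6\right) + 32\right) \left(-862\right) = \left(-70 + 32\right) \left(-862\right) = \left(-38\right) \left(-862\right) = 32756$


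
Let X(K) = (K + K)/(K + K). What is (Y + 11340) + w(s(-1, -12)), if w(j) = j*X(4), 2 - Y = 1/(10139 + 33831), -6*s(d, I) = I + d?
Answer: 748204511/65955 ≈ 11344.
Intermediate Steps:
s(d, I) = -I/6 - d/6 (s(d, I) = -(I + d)/6 = -I/6 - d/6)
Y = 87939/43970 (Y = 2 - 1/(10139 + 33831) = 2 - 1/43970 = 87939/43970 ≈ 2.0000)
X(K) = 1 (X(K) = (2*K)/((2*K)) = (2*K)*(1/(2*K)) = 1)
w(j) = j (w(j) = j*1 = j)
(Y + 11340) + w(s(-1, -12)) = (87939/43970 + 11340) + (-1/6*(-12) - 1/6*(-1)) = 498707739/43970 + (2 + 1/6) = 498707739/43970 + 13/6 = 748204511/65955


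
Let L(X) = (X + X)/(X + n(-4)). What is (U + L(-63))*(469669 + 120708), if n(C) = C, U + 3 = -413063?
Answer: -16338858226592/67 ≈ -2.4386e+11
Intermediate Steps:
U = -413066 (U = -3 - 413063 = -413066)
L(X) = 2*X/(-4 + X) (L(X) = (X + X)/(X - 4) = (2*X)/(-4 + X) = 2*X/(-4 + X))
(U + L(-63))*(469669 + 120708) = (-413066 + 2*(-63)/(-4 - 63))*(469669 + 120708) = (-413066 + 2*(-63)/(-67))*590377 = (-413066 + 2*(-63)*(-1/67))*590377 = (-413066 + 126/67)*590377 = -27675296/67*590377 = -16338858226592/67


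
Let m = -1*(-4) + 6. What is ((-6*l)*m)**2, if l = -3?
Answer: 32400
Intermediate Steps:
m = 10 (m = 4 + 6 = 10)
((-6*l)*m)**2 = (-6*(-3)*10)**2 = (18*10)**2 = 180**2 = 32400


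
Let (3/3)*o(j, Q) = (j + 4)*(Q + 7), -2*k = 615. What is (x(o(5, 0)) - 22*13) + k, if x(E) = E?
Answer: -1061/2 ≈ -530.50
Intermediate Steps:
k = -615/2 (k = -1/2*615 = -615/2 ≈ -307.50)
o(j, Q) = (4 + j)*(7 + Q) (o(j, Q) = (j + 4)*(Q + 7) = (4 + j)*(7 + Q))
(x(o(5, 0)) - 22*13) + k = ((28 + 4*0 + 7*5 + 0*5) - 22*13) - 615/2 = ((28 + 0 + 35 + 0) - 286) - 615/2 = (63 - 286) - 615/2 = -223 - 615/2 = -1061/2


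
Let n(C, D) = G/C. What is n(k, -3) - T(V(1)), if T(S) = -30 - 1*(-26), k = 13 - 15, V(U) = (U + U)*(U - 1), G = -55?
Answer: 63/2 ≈ 31.500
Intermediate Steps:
V(U) = 2*U*(-1 + U) (V(U) = (2*U)*(-1 + U) = 2*U*(-1 + U))
k = -2
T(S) = -4 (T(S) = -30 + 26 = -4)
n(C, D) = -55/C
n(k, -3) - T(V(1)) = -55/(-2) - 1*(-4) = -55*(-½) + 4 = 55/2 + 4 = 63/2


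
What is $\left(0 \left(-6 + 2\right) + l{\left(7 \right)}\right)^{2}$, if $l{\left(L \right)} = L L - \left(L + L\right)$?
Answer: $1225$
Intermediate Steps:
$l{\left(L \right)} = L^{2} - 2 L$
$\left(0 \left(-6 + 2\right) + l{\left(7 \right)}\right)^{2} = \left(0 \left(-6 + 2\right) + 7 \left(-2 + 7\right)\right)^{2} = \left(0 \left(-4\right) + 7 \cdot 5\right)^{2} = \left(0 + 35\right)^{2} = 35^{2} = 1225$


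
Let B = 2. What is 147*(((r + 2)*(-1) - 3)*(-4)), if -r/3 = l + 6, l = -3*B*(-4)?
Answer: -49980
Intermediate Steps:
l = 24 (l = -3*2*(-4) = -6*(-4) = 24)
r = -90 (r = -3*(24 + 6) = -3*30 = -90)
147*(((r + 2)*(-1) - 3)*(-4)) = 147*(((-90 + 2)*(-1) - 3)*(-4)) = 147*((-88*(-1) - 3)*(-4)) = 147*((88 - 3)*(-4)) = 147*(85*(-4)) = 147*(-340) = -49980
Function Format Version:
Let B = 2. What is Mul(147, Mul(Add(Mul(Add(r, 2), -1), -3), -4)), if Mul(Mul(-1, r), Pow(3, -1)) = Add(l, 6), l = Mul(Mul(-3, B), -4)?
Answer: -49980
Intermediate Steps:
l = 24 (l = Mul(Mul(-3, 2), -4) = Mul(-6, -4) = 24)
r = -90 (r = Mul(-3, Add(24, 6)) = Mul(-3, 30) = -90)
Mul(147, Mul(Add(Mul(Add(r, 2), -1), -3), -4)) = Mul(147, Mul(Add(Mul(Add(-90, 2), -1), -3), -4)) = Mul(147, Mul(Add(Mul(-88, -1), -3), -4)) = Mul(147, Mul(Add(88, -3), -4)) = Mul(147, Mul(85, -4)) = Mul(147, -340) = -49980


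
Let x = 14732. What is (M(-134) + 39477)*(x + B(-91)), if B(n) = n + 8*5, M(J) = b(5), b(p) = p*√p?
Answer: 579561837 + 73405*√5 ≈ 5.7973e+8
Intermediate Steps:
b(p) = p^(3/2)
M(J) = 5*√5 (M(J) = 5^(3/2) = 5*√5)
B(n) = 40 + n (B(n) = n + 40 = 40 + n)
(M(-134) + 39477)*(x + B(-91)) = (5*√5 + 39477)*(14732 + (40 - 91)) = (39477 + 5*√5)*(14732 - 51) = (39477 + 5*√5)*14681 = 579561837 + 73405*√5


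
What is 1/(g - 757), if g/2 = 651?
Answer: 1/545 ≈ 0.0018349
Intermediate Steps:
g = 1302 (g = 2*651 = 1302)
1/(g - 757) = 1/(1302 - 757) = 1/545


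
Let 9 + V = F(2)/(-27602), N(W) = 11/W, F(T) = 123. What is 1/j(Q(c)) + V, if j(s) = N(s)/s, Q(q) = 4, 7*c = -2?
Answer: -2292319/303622 ≈ -7.5499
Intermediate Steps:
c = -2/7 (c = (1/7)*(-2) = -2/7 ≈ -0.28571)
j(s) = 11/s**2 (j(s) = (11/s)/s = 11/s**2)
V = -248541/27602 (V = -9 + 123/(-27602) = -9 + 123*(-1/27602) = -9 - 123/27602 = -248541/27602 ≈ -9.0045)
1/j(Q(c)) + V = 1/(11/4**2) - 248541/27602 = 1/(11*(1/16)) - 248541/27602 = 1/(11/16) - 248541/27602 = 16/11 - 248541/27602 = -2292319/303622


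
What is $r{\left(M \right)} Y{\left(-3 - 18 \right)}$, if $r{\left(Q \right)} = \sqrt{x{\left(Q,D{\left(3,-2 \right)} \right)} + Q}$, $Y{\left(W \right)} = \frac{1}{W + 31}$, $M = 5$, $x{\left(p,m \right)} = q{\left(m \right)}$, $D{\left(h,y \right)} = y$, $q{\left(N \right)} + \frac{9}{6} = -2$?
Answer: $\frac{\sqrt{6}}{20} \approx 0.12247$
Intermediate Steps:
$q{\left(N \right)} = - \frac{7}{2}$ ($q{\left(N \right)} = - \frac{3}{2} - 2 = - \frac{7}{2}$)
$x{\left(p,m \right)} = - \frac{7}{2}$
$Y{\left(W \right)} = \frac{1}{31 + W}$
$r{\left(Q \right)} = \sqrt{- \frac{7}{2} + Q}$
$r{\left(M \right)} Y{\left(-3 - 18 \right)} = \frac{\frac{1}{2} \sqrt{-14 + 4 \cdot 5}}{31 - 21} = \frac{\frac{1}{2} \sqrt{-14 + 20}}{31 - 21} = \frac{\frac{1}{2} \sqrt{6}}{31 - 21} = \frac{\frac{1}{2} \sqrt{6}}{10} = \frac{\sqrt{6}}{2} \cdot \frac{1}{10} = \frac{\sqrt{6}}{20}$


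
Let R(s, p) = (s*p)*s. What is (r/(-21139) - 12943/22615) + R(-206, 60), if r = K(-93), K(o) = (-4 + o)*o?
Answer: 1217212914555608/478058485 ≈ 2.5462e+6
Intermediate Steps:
K(o) = o*(-4 + o)
r = 9021 (r = -93*(-4 - 93) = -93*(-97) = 9021)
R(s, p) = p*s**2 (R(s, p) = (p*s)*s = p*s**2)
(r/(-21139) - 12943/22615) + R(-206, 60) = (9021/(-21139) - 12943/22615) + 60*(-206)**2 = (9021*(-1/21139) - 12943*1/22615) + 60*42436 = (-9021/21139 - 12943/22615) + 2546160 = -477611992/478058485 + 2546160 = 1217212914555608/478058485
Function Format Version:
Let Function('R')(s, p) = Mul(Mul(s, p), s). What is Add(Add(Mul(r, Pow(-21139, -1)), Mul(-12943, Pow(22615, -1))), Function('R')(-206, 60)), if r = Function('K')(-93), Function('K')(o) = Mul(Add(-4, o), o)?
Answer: Rational(1217212914555608, 478058485) ≈ 2.5462e+6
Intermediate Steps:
Function('K')(o) = Mul(o, Add(-4, o))
r = 9021 (r = Mul(-93, Add(-4, -93)) = Mul(-93, -97) = 9021)
Function('R')(s, p) = Mul(p, Pow(s, 2)) (Function('R')(s, p) = Mul(Mul(p, s), s) = Mul(p, Pow(s, 2)))
Add(Add(Mul(r, Pow(-21139, -1)), Mul(-12943, Pow(22615, -1))), Function('R')(-206, 60)) = Add(Add(Mul(9021, Pow(-21139, -1)), Mul(-12943, Pow(22615, -1))), Mul(60, Pow(-206, 2))) = Add(Add(Mul(9021, Rational(-1, 21139)), Mul(-12943, Rational(1, 22615))), Mul(60, 42436)) = Add(Add(Rational(-9021, 21139), Rational(-12943, 22615)), 2546160) = Add(Rational(-477611992, 478058485), 2546160) = Rational(1217212914555608, 478058485)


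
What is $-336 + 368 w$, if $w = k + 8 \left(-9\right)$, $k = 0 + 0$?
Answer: $-26832$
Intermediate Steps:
$k = 0$
$w = -72$ ($w = 0 + 8 \left(-9\right) = 0 - 72 = -72$)
$-336 + 368 w = -336 + 368 \left(-72\right) = -336 - 26496 = -26832$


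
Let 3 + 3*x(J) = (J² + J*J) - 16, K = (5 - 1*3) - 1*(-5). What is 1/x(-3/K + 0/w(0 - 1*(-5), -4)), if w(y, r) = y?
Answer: -147/913 ≈ -0.16101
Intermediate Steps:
K = 7 (K = (5 - 3) + 5 = 2 + 5 = 7)
x(J) = -19/3 + 2*J²/3 (x(J) = -1 + ((J² + J*J) - 16)/3 = -1 + ((J² + J²) - 16)/3 = -1 + (2*J² - 16)/3 = -1 + (-16 + 2*J²)/3 = -1 + (-16/3 + 2*J²/3) = -19/3 + 2*J²/3)
1/x(-3/K + 0/w(0 - 1*(-5), -4)) = 1/(-19/3 + 2*(-3/7 + 0/(0 - 1*(-5)))²/3) = 1/(-19/3 + 2*(-3*⅐ + 0/(0 + 5))²/3) = 1/(-19/3 + 2*(-3/7 + 0/5)²/3) = 1/(-19/3 + 2*(-3/7 + 0*(⅕))²/3) = 1/(-19/3 + 2*(-3/7 + 0)²/3) = 1/(-19/3 + 2*(-3/7)²/3) = 1/(-19/3 + (⅔)*(9/49)) = 1/(-19/3 + 6/49) = 1/(-913/147) = -147/913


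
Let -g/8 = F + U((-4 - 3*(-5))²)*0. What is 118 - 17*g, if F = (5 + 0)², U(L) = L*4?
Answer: 3518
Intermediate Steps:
U(L) = 4*L
F = 25 (F = 5² = 25)
g = -200 (g = -8*(25 + (4*(-4 - 3*(-5))²)*0) = -8*(25 + (4*(-4 + 15)²)*0) = -8*(25 + (4*11²)*0) = -8*(25 + (4*121)*0) = -8*(25 + 484*0) = -8*(25 + 0) = -8*25 = -200)
118 - 17*g = 118 - 17*(-200) = 118 + 3400 = 3518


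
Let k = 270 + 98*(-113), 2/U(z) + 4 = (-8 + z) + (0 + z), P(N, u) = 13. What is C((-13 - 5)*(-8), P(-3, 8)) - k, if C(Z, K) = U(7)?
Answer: 10805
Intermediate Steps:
U(z) = 2/(-12 + 2*z) (U(z) = 2/(-4 + ((-8 + z) + (0 + z))) = 2/(-4 + ((-8 + z) + z)) = 2/(-4 + (-8 + 2*z)) = 2/(-12 + 2*z))
C(Z, K) = 1 (C(Z, K) = 1/(-6 + 7) = 1/1 = 1)
k = -10804 (k = 270 - 11074 = -10804)
C((-13 - 5)*(-8), P(-3, 8)) - k = 1 - 1*(-10804) = 1 + 10804 = 10805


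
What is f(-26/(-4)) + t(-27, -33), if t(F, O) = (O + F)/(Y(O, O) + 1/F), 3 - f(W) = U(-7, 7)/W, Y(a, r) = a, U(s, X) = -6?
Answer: 16638/2899 ≈ 5.7392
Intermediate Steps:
f(W) = 3 + 6/W (f(W) = 3 - (-6)/W = 3 + 6/W)
t(F, O) = (F + O)/(O + 1/F) (t(F, O) = (O + F)/(O + 1/F) = (F + O)/(O + 1/F))
f(-26/(-4)) + t(-27, -33) = (3 + 6/((-26/(-4)))) - 27*(-27 - 33)/(1 - 27*(-33)) = (3 + 6/((-26*(-¼)))) - 27*(-60)/(1 + 891) = (3 + 6/(13/2)) - 27*(-60)/892 = (3 + 6*(2/13)) - 27*1/892*(-60) = (3 + 12/13) + 405/223 = 51/13 + 405/223 = 16638/2899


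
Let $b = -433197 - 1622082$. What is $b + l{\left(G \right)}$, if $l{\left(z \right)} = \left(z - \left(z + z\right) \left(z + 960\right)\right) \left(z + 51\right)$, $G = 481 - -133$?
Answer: $-1287006849$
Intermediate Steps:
$G = 614$ ($G = 481 + 133 = 614$)
$l{\left(z \right)} = \left(51 + z\right) \left(z - 2 z \left(960 + z\right)\right)$ ($l{\left(z \right)} = \left(z - 2 z \left(960 + z\right)\right) \left(51 + z\right) = \left(51 + z\right) \left(z - 2 z \left(960 + z\right)\right)$)
$b = -2055279$
$b + l{\left(G \right)} = -2055279 - 614 \left(97869 + 2 \cdot 614^{2} + 2021 \cdot 614\right) = -2055279 - 614 \left(97869 + 2 \cdot 376996 + 1240894\right) = -2055279 - 614 \left(97869 + 753992 + 1240894\right) = -2055279 - 614 \cdot 2092755 = -2055279 - 1284951570 = -1287006849$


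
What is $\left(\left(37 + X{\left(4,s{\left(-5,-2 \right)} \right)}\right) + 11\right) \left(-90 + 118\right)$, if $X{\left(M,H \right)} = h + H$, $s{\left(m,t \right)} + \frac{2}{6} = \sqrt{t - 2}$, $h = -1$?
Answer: $\frac{3920}{3} + 56 i \approx 1306.7 + 56.0 i$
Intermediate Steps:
$s{\left(m,t \right)} = - \frac{1}{3} + \sqrt{-2 + t}$ ($s{\left(m,t \right)} = - \frac{1}{3} + \sqrt{t - 2} = - \frac{1}{3} + \sqrt{-2 + t}$)
$X{\left(M,H \right)} = -1 + H$
$\left(\left(37 + X{\left(4,s{\left(-5,-2 \right)} \right)}\right) + 11\right) \left(-90 + 118\right) = \left(\left(37 - \left(\frac{4}{3} - \sqrt{-2 - 2}\right)\right) + 11\right) \left(-90 + 118\right) = \left(\left(37 - \left(\frac{4}{3} - 2 i\right)\right) + 11\right) 28 = \left(\left(\frac{107}{3} + 2 i\right) + 11\right) 28 = \left(\frac{140}{3} + 2 i\right) 28 = \frac{3920}{3} + 56 i$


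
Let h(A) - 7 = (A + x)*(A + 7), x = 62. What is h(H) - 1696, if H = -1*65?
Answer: -1515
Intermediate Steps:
H = -65
h(A) = 7 + (7 + A)*(62 + A) (h(A) = 7 + (A + 62)*(A + 7) = 7 + (62 + A)*(7 + A) = 7 + (7 + A)*(62 + A))
h(H) - 1696 = (441 + (-65)² + 69*(-65)) - 1696 = (441 + 4225 - 4485) - 1696 = 181 - 1696 = -1515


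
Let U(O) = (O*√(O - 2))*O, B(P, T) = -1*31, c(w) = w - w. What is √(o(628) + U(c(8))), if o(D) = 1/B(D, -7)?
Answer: I*√31/31 ≈ 0.17961*I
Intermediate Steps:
c(w) = 0
B(P, T) = -31
U(O) = O²*√(-2 + O) (U(O) = (O*√(-2 + O))*O = O²*√(-2 + O))
o(D) = -1/31 (o(D) = 1/(-31) = -1/31)
√(o(628) + U(c(8))) = √(-1/31 + 0²*√(-2 + 0)) = √(-1/31 + 0*√(-2)) = √(-1/31 + 0*(I*√2)) = √(-1/31 + 0) = √(-1/31) = I*√31/31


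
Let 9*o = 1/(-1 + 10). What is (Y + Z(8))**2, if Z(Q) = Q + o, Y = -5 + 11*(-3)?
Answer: 5900041/6561 ≈ 899.26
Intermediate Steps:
o = 1/81 (o = 1/(9*(-1 + 10)) = (1/9)/9 = (1/9)*(1/9) = 1/81 ≈ 0.012346)
Y = -38 (Y = -5 - 33 = -38)
Z(Q) = 1/81 + Q (Z(Q) = Q + 1/81 = 1/81 + Q)
(Y + Z(8))**2 = (-38 + (1/81 + 8))**2 = (-38 + 649/81)**2 = (-2429/81)**2 = 5900041/6561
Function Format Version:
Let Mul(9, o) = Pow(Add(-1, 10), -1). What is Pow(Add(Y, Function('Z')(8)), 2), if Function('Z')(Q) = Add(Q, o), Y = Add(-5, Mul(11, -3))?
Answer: Rational(5900041, 6561) ≈ 899.26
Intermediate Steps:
o = Rational(1, 81) (o = Mul(Rational(1, 9), Pow(Add(-1, 10), -1)) = Mul(Rational(1, 9), Pow(9, -1)) = Mul(Rational(1, 9), Rational(1, 9)) = Rational(1, 81) ≈ 0.012346)
Y = -38 (Y = Add(-5, -33) = -38)
Function('Z')(Q) = Add(Rational(1, 81), Q) (Function('Z')(Q) = Add(Q, Rational(1, 81)) = Add(Rational(1, 81), Q))
Pow(Add(Y, Function('Z')(8)), 2) = Pow(Add(-38, Add(Rational(1, 81), 8)), 2) = Pow(Add(-38, Rational(649, 81)), 2) = Pow(Rational(-2429, 81), 2) = Rational(5900041, 6561)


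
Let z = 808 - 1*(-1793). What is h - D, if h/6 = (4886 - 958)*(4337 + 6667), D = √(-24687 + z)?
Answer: 259342272 - 3*I*√2454 ≈ 2.5934e+8 - 148.61*I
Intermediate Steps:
z = 2601 (z = 808 + 1793 = 2601)
D = 3*I*√2454 (D = √(-24687 + 2601) = √(-22086) = 3*I*√2454 ≈ 148.61*I)
h = 259342272 (h = 6*((4886 - 958)*(4337 + 6667)) = 6*(3928*11004) = 6*43223712 = 259342272)
h - D = 259342272 - 3*I*√2454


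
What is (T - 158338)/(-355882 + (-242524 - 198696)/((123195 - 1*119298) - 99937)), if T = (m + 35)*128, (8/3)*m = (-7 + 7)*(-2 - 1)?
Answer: 246275372/569641101 ≈ 0.43233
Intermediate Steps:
m = 0 (m = 3*((-7 + 7)*(-2 - 1))/8 = 3*(0*(-3))/8 = (3/8)*0 = 0)
T = 4480 (T = (0 + 35)*128 = 35*128 = 4480)
(T - 158338)/(-355882 + (-242524 - 198696)/((123195 - 1*119298) - 99937)) = (4480 - 158338)/(-355882 + (-242524 - 198696)/((123195 - 1*119298) - 99937)) = -153858/(-355882 - 441220/((123195 - 119298) - 99937)) = -153858/(-355882 - 441220/(3897 - 99937)) = -153858/(-355882 - 441220/(-96040)) = -153858/(-355882 - 441220*(-1/96040)) = -153858/(-355882 + 22061/4802) = -153858/(-1708923303/4802) = -153858*(-4802/1708923303) = 246275372/569641101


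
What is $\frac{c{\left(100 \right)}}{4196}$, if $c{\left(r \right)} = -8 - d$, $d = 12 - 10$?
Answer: $- \frac{5}{2098} \approx -0.0023832$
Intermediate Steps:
$d = 2$ ($d = 12 - 10 = 2$)
$c{\left(r \right)} = -10$ ($c{\left(r \right)} = -8 - 2 = -10$)
$\frac{c{\left(100 \right)}}{4196} = - \frac{10}{4196} = \left(-10\right) \frac{1}{4196} = - \frac{5}{2098}$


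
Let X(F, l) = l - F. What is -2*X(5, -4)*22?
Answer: 396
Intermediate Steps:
-2*X(5, -4)*22 = -2*(-4 - 1*5)*22 = -2*(-4 - 5)*22 = -2*(-9)*22 = 18*22 = 396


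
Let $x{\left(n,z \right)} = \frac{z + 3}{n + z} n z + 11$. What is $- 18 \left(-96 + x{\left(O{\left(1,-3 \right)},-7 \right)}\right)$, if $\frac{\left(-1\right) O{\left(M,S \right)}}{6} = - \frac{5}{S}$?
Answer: $\frac{20970}{17} \approx 1233.5$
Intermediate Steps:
$O{\left(M,S \right)} = \frac{30}{S}$ ($O{\left(M,S \right)} = - 6 \left(- \frac{5}{S}\right) = \frac{30}{S}$)
$x{\left(n,z \right)} = 11 + \frac{n z \left(3 + z\right)}{n + z}$ ($x{\left(n,z \right)} = \frac{3 + z}{n + z} n z + 11 = \frac{n \left(3 + z\right)}{n + z} z + 11 = \frac{n z \left(3 + z\right)}{n + z} + 11 = 11 + \frac{n z \left(3 + z\right)}{n + z}$)
$- 18 \left(-96 + x{\left(O{\left(1,-3 \right)},-7 \right)}\right) = - 18 \left(-96 + \frac{11 \frac{30}{-3} + 11 \left(-7\right) + \frac{30}{-3} \left(-7\right)^{2} + 3 \frac{30}{-3} \left(-7\right)}{\frac{30}{-3} - 7}\right) = - 18 \left(-96 + \frac{11 \cdot 30 \left(- \frac{1}{3}\right) - 77 + 30 \left(- \frac{1}{3}\right) 49 + 3 \cdot 30 \left(- \frac{1}{3}\right) \left(-7\right)}{30 \left(- \frac{1}{3}\right) - 7}\right) = - 18 \left(-96 + \frac{11 \left(-10\right) - 77 - 490 + 3 \left(-10\right) \left(-7\right)}{-10 - 7}\right) = - 18 \left(-96 + \frac{-110 - 77 - 490 + 210}{-17}\right) = - 18 \left(-96 - - \frac{467}{17}\right) = - 18 \left(-96 + \frac{467}{17}\right) = \left(-18\right) \left(- \frac{1165}{17}\right) = \frac{20970}{17}$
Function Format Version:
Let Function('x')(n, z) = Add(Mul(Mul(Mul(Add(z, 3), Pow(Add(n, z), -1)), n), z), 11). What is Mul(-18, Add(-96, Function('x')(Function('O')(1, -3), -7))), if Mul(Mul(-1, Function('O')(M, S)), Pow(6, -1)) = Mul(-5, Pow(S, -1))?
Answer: Rational(20970, 17) ≈ 1233.5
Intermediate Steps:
Function('O')(M, S) = Mul(30, Pow(S, -1)) (Function('O')(M, S) = Mul(-6, Mul(-5, Pow(S, -1))) = Mul(30, Pow(S, -1)))
Function('x')(n, z) = Add(11, Mul(n, z, Pow(Add(n, z), -1), Add(3, z))) (Function('x')(n, z) = Add(Mul(Mul(Mul(Add(3, z), Pow(Add(n, z), -1)), n), z), 11) = Add(Mul(Mul(Mul(Pow(Add(n, z), -1), Add(3, z)), n), z), 11) = Add(Mul(Mul(n, Pow(Add(n, z), -1), Add(3, z)), z), 11) = Add(Mul(n, z, Pow(Add(n, z), -1), Add(3, z)), 11) = Add(11, Mul(n, z, Pow(Add(n, z), -1), Add(3, z))))
Mul(-18, Add(-96, Function('x')(Function('O')(1, -3), -7))) = Mul(-18, Add(-96, Mul(Pow(Add(Mul(30, Pow(-3, -1)), -7), -1), Add(Mul(11, Mul(30, Pow(-3, -1))), Mul(11, -7), Mul(Mul(30, Pow(-3, -1)), Pow(-7, 2)), Mul(3, Mul(30, Pow(-3, -1)), -7))))) = Mul(-18, Add(-96, Mul(Pow(Add(Mul(30, Rational(-1, 3)), -7), -1), Add(Mul(11, Mul(30, Rational(-1, 3))), -77, Mul(Mul(30, Rational(-1, 3)), 49), Mul(3, Mul(30, Rational(-1, 3)), -7))))) = Mul(-18, Add(-96, Mul(Pow(Add(-10, -7), -1), Add(Mul(11, -10), -77, Mul(-10, 49), Mul(3, -10, -7))))) = Mul(-18, Add(-96, Mul(Pow(-17, -1), Add(-110, -77, -490, 210)))) = Mul(-18, Add(-96, Mul(Rational(-1, 17), -467))) = Mul(-18, Add(-96, Rational(467, 17))) = Mul(-18, Rational(-1165, 17)) = Rational(20970, 17)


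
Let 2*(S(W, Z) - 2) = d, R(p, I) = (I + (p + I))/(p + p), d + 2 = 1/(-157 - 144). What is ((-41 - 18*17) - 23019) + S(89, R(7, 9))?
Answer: -14065731/602 ≈ -23365.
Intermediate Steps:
d = -603/301 (d = -2 + 1/(-157 - 144) = -2 + 1/(-301) = -2 - 1/301 = -603/301 ≈ -2.0033)
R(p, I) = (p + 2*I)/(2*p) (R(p, I) = (I + (I + p))/((2*p)) = (p + 2*I)*(1/(2*p)) = (p + 2*I)/(2*p))
S(W, Z) = 601/602 (S(W, Z) = 2 + (1/2)*(-603/301) = 2 - 603/602 = 601/602)
((-41 - 18*17) - 23019) + S(89, R(7, 9)) = ((-41 - 18*17) - 23019) + 601/602 = ((-41 - 306) - 23019) + 601/602 = (-347 - 23019) + 601/602 = -23366 + 601/602 = -14065731/602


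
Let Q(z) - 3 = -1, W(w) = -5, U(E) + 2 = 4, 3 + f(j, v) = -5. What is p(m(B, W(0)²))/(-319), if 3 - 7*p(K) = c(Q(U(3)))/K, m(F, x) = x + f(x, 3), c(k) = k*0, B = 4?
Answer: -3/2233 ≈ -0.0013435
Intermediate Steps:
f(j, v) = -8 (f(j, v) = -3 - 5 = -8)
U(E) = 2 (U(E) = -2 + 4 = 2)
Q(z) = 2 (Q(z) = 3 - 1 = 2)
c(k) = 0
m(F, x) = -8 + x (m(F, x) = x - 8 = -8 + x)
p(K) = 3/7 (p(K) = 3/7 - 0/K = 3/7 - ⅐*0 = 3/7 + 0 = 3/7)
p(m(B, W(0)²))/(-319) = (3/7)/(-319) = (3/7)*(-1/319) = -3/2233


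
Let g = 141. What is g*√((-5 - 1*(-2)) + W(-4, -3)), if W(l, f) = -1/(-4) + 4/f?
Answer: 329*I*√3/2 ≈ 284.92*I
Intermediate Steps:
W(l, f) = ¼ + 4/f (W(l, f) = -1*(-¼) + 4/f = ¼ + 4/f)
g*√((-5 - 1*(-2)) + W(-4, -3)) = 141*√((-5 - 1*(-2)) + (¼)*(16 - 3)/(-3)) = 141*√((-5 + 2) + (¼)*(-⅓)*13) = 141*√(-3 - 13/12) = 141*√(-49/12) = 141*(7*I*√3/6) = 329*I*√3/2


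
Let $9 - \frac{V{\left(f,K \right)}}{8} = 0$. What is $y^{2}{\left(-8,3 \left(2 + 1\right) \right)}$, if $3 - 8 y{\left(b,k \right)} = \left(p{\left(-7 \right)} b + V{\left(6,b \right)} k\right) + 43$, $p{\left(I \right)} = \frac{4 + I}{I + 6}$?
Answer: $6889$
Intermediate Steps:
$p{\left(I \right)} = \frac{4 + I}{6 + I}$
$V{\left(f,K \right)} = 72$ ($V{\left(f,K \right)} = 72 - 0 = 72 + 0 = 72$)
$y{\left(b,k \right)} = -5 - 9 k - \frac{3 b}{8}$ ($y{\left(b,k \right)} = \frac{3}{8} - \frac{\left(\frac{4 - 7}{6 - 7} b + 72 k\right) + 43}{8} = \frac{3}{8} - \frac{\left(\frac{1}{-1} \left(-3\right) b + 72 k\right) + 43}{8} = \frac{3}{8} - \frac{\left(\left(-1\right) \left(-3\right) b + 72 k\right) + 43}{8} = \frac{3}{8} - \frac{\left(3 b + 72 k\right) + 43}{8} = \frac{3}{8} - \frac{43 + 3 b + 72 k}{8} = \frac{3}{8} - \left(\frac{43}{8} + 9 k + \frac{3 b}{8}\right) = -5 - 9 k - \frac{3 b}{8}$)
$y^{2}{\left(-8,3 \left(2 + 1\right) \right)} = \left(-5 - 9 \cdot 3 \left(2 + 1\right) - -3\right)^{2} = \left(-5 - 9 \cdot 3 \cdot 3 + 3\right)^{2} = \left(-5 - 81 + 3\right)^{2} = \left(-83\right)^{2} = 6889$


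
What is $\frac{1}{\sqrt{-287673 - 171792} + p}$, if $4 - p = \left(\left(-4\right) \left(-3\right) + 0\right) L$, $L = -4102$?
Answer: $\frac{49228}{2423855449} - \frac{i \sqrt{459465}}{2423855449} \approx 2.031 \cdot 10^{-5} - 2.7965 \cdot 10^{-7} i$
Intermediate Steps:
$p = 49228$ ($p = 4 - \left(\left(-4\right) \left(-3\right) + 0\right) \left(-4102\right) = 4 - \left(12 + 0\right) \left(-4102\right) = 4 - 12 \left(-4102\right) = 4 - -49224 = 4 + 49224 = 49228$)
$\frac{1}{\sqrt{-287673 - 171792} + p} = \frac{1}{\sqrt{-287673 - 171792} + 49228} = \frac{1}{\sqrt{-459465} + 49228} = \frac{1}{i \sqrt{459465} + 49228} = \frac{1}{49228 + i \sqrt{459465}}$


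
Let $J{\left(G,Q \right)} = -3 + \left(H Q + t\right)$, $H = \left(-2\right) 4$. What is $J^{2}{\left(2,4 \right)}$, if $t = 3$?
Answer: $1024$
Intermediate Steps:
$H = -8$
$J{\left(G,Q \right)} = - 8 Q$ ($J{\left(G,Q \right)} = -3 - \left(-3 + 8 Q\right) = - 8 Q$)
$J^{2}{\left(2,4 \right)} = \left(\left(-8\right) 4\right)^{2} = \left(-32\right)^{2} = 1024$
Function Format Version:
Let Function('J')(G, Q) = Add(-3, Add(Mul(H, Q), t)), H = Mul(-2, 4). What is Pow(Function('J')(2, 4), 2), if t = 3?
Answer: 1024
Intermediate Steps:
H = -8
Function('J')(G, Q) = Mul(-8, Q) (Function('J')(G, Q) = Add(-3, Add(Mul(-8, Q), 3)) = Add(-3, Add(3, Mul(-8, Q))) = Mul(-8, Q))
Pow(Function('J')(2, 4), 2) = Pow(Mul(-8, 4), 2) = Pow(-32, 2) = 1024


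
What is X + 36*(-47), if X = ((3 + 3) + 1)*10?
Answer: -1622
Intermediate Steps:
X = 70 (X = (6 + 1)*10 = 7*10 = 70)
X + 36*(-47) = 70 + 36*(-47) = 70 - 1692 = -1622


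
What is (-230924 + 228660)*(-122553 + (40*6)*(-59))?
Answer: 309518232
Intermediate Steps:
(-230924 + 228660)*(-122553 + (40*6)*(-59)) = -2264*(-122553 + 240*(-59)) = -2264*(-122553 - 14160) = -2264*(-136713) = 309518232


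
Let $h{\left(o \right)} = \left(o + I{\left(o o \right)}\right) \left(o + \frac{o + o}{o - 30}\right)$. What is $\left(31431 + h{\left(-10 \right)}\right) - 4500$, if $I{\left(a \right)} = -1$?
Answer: $\frac{54071}{2} \approx 27036.0$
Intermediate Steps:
$h{\left(o \right)} = \left(-1 + o\right) \left(o + \frac{2 o}{-30 + o}\right)$ ($h{\left(o \right)} = \left(o - 1\right) \left(o + \frac{o + o}{o - 30}\right) = \left(-1 + o\right) \left(o + \frac{2 o}{-30 + o}\right)$)
$\left(31431 + h{\left(-10 \right)}\right) - 4500 = \left(31431 - \frac{10 \left(28 + \left(-10\right)^{2} - -290\right)}{-30 - 10}\right) - 4500 = \left(31431 - \frac{10 \left(28 + 100 + 290\right)}{-40}\right) - 4500 = \left(31431 - \left(- \frac{1}{4}\right) 418\right) - 4500 = \left(31431 + \frac{209}{2}\right) - 4500 = \frac{63071}{2} - 4500 = \frac{54071}{2}$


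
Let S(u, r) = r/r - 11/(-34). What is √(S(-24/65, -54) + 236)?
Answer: √274346/34 ≈ 15.405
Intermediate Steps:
S(u, r) = 45/34 (S(u, r) = 1 - 11*(-1/34) = 1 + 11/34 = 45/34)
√(S(-24/65, -54) + 236) = √(45/34 + 236) = √(8069/34) = √274346/34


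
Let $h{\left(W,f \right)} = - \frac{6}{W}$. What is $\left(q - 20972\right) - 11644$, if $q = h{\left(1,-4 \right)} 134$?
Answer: $-33420$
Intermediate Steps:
$q = -804$ ($q = - \frac{6}{1} \cdot 134 = \left(-6\right) 1 \cdot 134 = \left(-6\right) 134 = -804$)
$\left(q - 20972\right) - 11644 = \left(-804 - 20972\right) - 11644 = -21776 - 11644 = -33420$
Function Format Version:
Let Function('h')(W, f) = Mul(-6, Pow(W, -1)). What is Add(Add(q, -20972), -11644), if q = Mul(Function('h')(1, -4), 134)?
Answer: -33420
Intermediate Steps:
q = -804 (q = Mul(Mul(-6, Pow(1, -1)), 134) = Mul(Mul(-6, 1), 134) = Mul(-6, 134) = -804)
Add(Add(q, -20972), -11644) = Add(Add(-804, -20972), -11644) = Add(-21776, -11644) = -33420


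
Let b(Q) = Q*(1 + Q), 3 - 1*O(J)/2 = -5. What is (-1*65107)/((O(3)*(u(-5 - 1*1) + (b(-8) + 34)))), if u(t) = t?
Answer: -9301/192 ≈ -48.443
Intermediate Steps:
O(J) = 16 (O(J) = 6 - 2*(-5) = 6 + 10 = 16)
(-1*65107)/((O(3)*(u(-5 - 1*1) + (b(-8) + 34)))) = (-1*65107)/((16*((-5 - 1*1) + (-8*(1 - 8) + 34)))) = -65107*1/(16*((-5 - 1) + (-8*(-7) + 34))) = -65107*1/(16*(-6 + (56 + 34))) = -65107*1/(16*(-6 + 90)) = -65107/(16*84) = -65107/1344 = -65107*1/1344 = -9301/192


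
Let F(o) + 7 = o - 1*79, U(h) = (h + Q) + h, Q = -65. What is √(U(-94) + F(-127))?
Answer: I*√466 ≈ 21.587*I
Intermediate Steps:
U(h) = -65 + 2*h (U(h) = (h - 65) + h = (-65 + h) + h = -65 + 2*h)
F(o) = -86 + o (F(o) = -7 + (o - 1*79) = -7 + (o - 79) = -7 + (-79 + o) = -86 + o)
√(U(-94) + F(-127)) = √((-65 + 2*(-94)) + (-86 - 127)) = √((-65 - 188) - 213) = √(-253 - 213) = √(-466) = I*√466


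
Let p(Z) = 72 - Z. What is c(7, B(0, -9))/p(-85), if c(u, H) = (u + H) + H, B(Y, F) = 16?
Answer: 39/157 ≈ 0.24841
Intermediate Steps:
c(u, H) = u + 2*H (c(u, H) = (H + u) + H = u + 2*H)
c(7, B(0, -9))/p(-85) = (7 + 2*16)/(72 - 1*(-85)) = (7 + 32)/(72 + 85) = 39/157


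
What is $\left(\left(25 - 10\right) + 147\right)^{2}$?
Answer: $26244$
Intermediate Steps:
$\left(\left(25 - 10\right) + 147\right)^{2} = \left(15 + 147\right)^{2} = 162^{2} = 26244$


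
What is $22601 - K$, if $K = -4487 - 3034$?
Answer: $30122$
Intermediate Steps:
$K = -7521$
$22601 - K = 22601 - -7521 = 22601 + 7521 = 30122$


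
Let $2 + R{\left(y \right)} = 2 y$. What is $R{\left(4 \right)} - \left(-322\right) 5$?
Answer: $1616$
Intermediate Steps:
$R{\left(y \right)} = -2 + 2 y$
$R{\left(4 \right)} - \left(-322\right) 5 = \left(-2 + 2 \cdot 4\right) - \left(-322\right) 5 = \left(-2 + 8\right) - -1610 = 6 + 1610 = 1616$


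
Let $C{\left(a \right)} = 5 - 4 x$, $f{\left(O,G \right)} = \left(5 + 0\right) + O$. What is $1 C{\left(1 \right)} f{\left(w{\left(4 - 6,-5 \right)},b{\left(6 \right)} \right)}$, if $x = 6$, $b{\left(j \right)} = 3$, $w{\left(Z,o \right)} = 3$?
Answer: $-152$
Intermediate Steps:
$f{\left(O,G \right)} = 5 + O$
$C{\left(a \right)} = -19$ ($C{\left(a \right)} = 5 - 24 = -19$)
$1 C{\left(1 \right)} f{\left(w{\left(4 - 6,-5 \right)},b{\left(6 \right)} \right)} = 1 \left(-19\right) \left(5 + 3\right) = \left(-19\right) 8 = -152$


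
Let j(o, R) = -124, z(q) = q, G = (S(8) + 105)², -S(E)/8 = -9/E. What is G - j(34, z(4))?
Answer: 13120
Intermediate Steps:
S(E) = 72/E (S(E) = -(-72)/E = 72/E)
G = 12996 (G = (72/8 + 105)² = (72*(⅛) + 105)² = (9 + 105)² = 114² = 12996)
G - j(34, z(4)) = 12996 - 1*(-124) = 12996 + 124 = 13120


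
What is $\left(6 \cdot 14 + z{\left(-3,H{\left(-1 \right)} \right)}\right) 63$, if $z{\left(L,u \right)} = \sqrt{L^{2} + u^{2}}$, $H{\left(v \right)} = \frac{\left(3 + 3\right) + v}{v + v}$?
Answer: $5292 + \frac{63 \sqrt{61}}{2} \approx 5538.0$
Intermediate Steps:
$H{\left(v \right)} = \frac{6 + v}{2 v}$
$\left(6 \cdot 14 + z{\left(-3,H{\left(-1 \right)} \right)}\right) 63 = \left(6 \cdot 14 + \sqrt{\left(-3\right)^{2} + \left(\frac{6 - 1}{2 \left(-1\right)}\right)^{2}}\right) 63 = \left(84 + \sqrt{9 + \left(\frac{1}{2} \left(-1\right) 5\right)^{2}}\right) 63 = \left(84 + \sqrt{9 + \left(- \frac{5}{2}\right)^{2}}\right) 63 = \left(84 + \sqrt{9 + \frac{25}{4}}\right) 63 = \left(84 + \sqrt{\frac{61}{4}}\right) 63 = \left(84 + \frac{\sqrt{61}}{2}\right) 63 = 5292 + \frac{63 \sqrt{61}}{2}$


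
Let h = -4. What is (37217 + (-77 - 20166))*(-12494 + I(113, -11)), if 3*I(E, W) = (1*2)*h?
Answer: -212118420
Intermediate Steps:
I(E, W) = -8/3 (I(E, W) = ((1*2)*(-4))/3 = (2*(-4))/3 = (⅓)*(-8) = -8/3)
(37217 + (-77 - 20166))*(-12494 + I(113, -11)) = (37217 + (-77 - 20166))*(-12494 - 8/3) = (37217 - 20243)*(-37490/3) = 16974*(-37490/3) = -212118420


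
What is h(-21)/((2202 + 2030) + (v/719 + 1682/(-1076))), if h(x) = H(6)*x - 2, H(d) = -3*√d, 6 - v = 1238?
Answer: -773644/1635763209 + 8123262*√6/545254403 ≈ 0.036020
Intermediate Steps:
v = -1232 (v = 6 - 1*1238 = 6 - 1238 = -1232)
h(x) = -2 - 3*x*√6 (h(x) = (-3*√6)*x - 2 = -3*x*√6 - 2 = -2 - 3*x*√6)
h(-21)/((2202 + 2030) + (v/719 + 1682/(-1076))) = (-2 - 3*(-21)*√6)/((2202 + 2030) + (-1232/719 + 1682/(-1076))) = (-2 + 63*√6)/(4232 + (-1232*1/719 + 1682*(-1/1076))) = (-2 + 63*√6)/(4232 + (-1232/719 - 841/538)) = (-2 + 63*√6)/(4232 - 1267495/386822) = (-2 + 63*√6)/(1635763209/386822) = (-2 + 63*√6)*(386822/1635763209) = -773644/1635763209 + 8123262*√6/545254403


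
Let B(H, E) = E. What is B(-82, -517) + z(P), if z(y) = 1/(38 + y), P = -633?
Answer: -307616/595 ≈ -517.00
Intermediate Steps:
B(-82, -517) + z(P) = -517 + 1/(38 - 633) = -517 + 1/(-595) = -517 - 1/595 = -307616/595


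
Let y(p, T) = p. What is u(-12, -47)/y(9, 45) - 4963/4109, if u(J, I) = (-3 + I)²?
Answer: 1461119/5283 ≈ 276.57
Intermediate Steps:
u(-12, -47)/y(9, 45) - 4963/4109 = (-3 - 47)²/9 - 4963/4109 = (-50)²*(⅑) - 4963*1/4109 = 2500*(⅑) - 709/587 = 2500/9 - 709/587 = 1461119/5283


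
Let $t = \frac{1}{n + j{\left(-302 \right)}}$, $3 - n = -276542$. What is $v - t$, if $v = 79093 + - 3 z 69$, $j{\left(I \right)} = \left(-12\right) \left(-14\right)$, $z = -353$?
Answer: $\frac{42105756931}{276713} \approx 1.5216 \cdot 10^{5}$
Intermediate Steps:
$j{\left(I \right)} = 168$
$n = 276545$ ($n = 3 - -276542 = 3 + 276542 = 276545$)
$t = \frac{1}{276713}$ ($t = \frac{1}{276545 + 168} = \frac{1}{276713} \approx 3.6139 \cdot 10^{-6}$)
$v = 152164$ ($v = 79093 + \left(-3\right) \left(-353\right) 69 = 79093 + 1059 \cdot 69 = 79093 + 73071 = 152164$)
$v - t = 152164 - \frac{1}{276713} = \frac{42105756931}{276713}$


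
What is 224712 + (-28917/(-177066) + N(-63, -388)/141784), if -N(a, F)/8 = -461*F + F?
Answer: 8705515886167/38742478 ≈ 2.2470e+5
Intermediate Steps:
N(a, F) = 3680*F (N(a, F) = -8*(-461*F + F) = -(-3680)*F = 3680*F)
224712 + (-28917/(-177066) + N(-63, -388)/141784) = 224712 + (-28917/(-177066) + (3680*(-388))/141784) = 224712 + (-28917*(-1/177066) - 1427840*1/141784) = 224712 + (357/2186 - 178480/17723) = 224712 - 383830169/38742478 = 8705515886167/38742478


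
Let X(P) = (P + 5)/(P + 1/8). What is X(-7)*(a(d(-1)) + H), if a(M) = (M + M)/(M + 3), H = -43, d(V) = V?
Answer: -64/5 ≈ -12.800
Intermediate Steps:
X(P) = (5 + P)/(⅛ + P) (X(P) = (5 + P)/(P + ⅛) = (5 + P)/(⅛ + P))
a(M) = 2*M/(3 + M) (a(M) = (2*M)/(3 + M) = 2*M/(3 + M))
X(-7)*(a(d(-1)) + H) = (8*(5 - 7)/(1 + 8*(-7)))*(2*(-1)/(3 - 1) - 43) = (8*(-2)/(1 - 56))*(2*(-1)/2 - 43) = (8*(-2)/(-55))*(2*(-1)*(½) - 43) = (8*(-1/55)*(-2))*(-1 - 43) = (16/55)*(-44) = -64/5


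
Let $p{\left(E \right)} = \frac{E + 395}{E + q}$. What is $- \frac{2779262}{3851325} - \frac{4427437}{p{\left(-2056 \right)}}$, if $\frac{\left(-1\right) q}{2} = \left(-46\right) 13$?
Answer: $- \frac{14664293587815682}{6397050825} \approx -2.2924 \cdot 10^{6}$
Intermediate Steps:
$q = 1196$ ($q = - 2 \left(\left(-46\right) 13\right) = \left(-2\right) \left(-598\right) = 1196$)
$p{\left(E \right)} = \frac{395 + E}{1196 + E}$ ($p{\left(E \right)} = \frac{E + 395}{E + 1196} = \frac{395 + E}{1196 + E}$)
$- \frac{2779262}{3851325} - \frac{4427437}{p{\left(-2056 \right)}} = - \frac{2779262}{3851325} - \frac{4427437}{\frac{1}{1196 - 2056} \left(395 - 2056\right)} = \left(-2779262\right) \frac{1}{3851325} - \frac{4427437}{\frac{1}{-860} \left(-1661\right)} = - \frac{2779262}{3851325} - \frac{4427437}{\left(- \frac{1}{860}\right) \left(-1661\right)} = - \frac{2779262}{3851325} - \frac{4427437}{\frac{1661}{860}} = - \frac{2779262}{3851325} - \frac{3807595820}{1661} = - \frac{14664293587815682}{6397050825}$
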